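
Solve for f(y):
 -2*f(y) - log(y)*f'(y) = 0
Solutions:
 f(y) = C1*exp(-2*li(y))


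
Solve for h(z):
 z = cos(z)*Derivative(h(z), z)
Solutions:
 h(z) = C1 + Integral(z/cos(z), z)


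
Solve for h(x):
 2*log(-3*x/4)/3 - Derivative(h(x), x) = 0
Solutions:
 h(x) = C1 + 2*x*log(-x)/3 + 2*x*(-2*log(2) - 1 + log(3))/3


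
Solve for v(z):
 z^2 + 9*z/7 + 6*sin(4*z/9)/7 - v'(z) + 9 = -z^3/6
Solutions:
 v(z) = C1 + z^4/24 + z^3/3 + 9*z^2/14 + 9*z - 27*cos(4*z/9)/14


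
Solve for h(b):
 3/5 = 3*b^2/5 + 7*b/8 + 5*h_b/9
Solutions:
 h(b) = C1 - 9*b^3/25 - 63*b^2/80 + 27*b/25


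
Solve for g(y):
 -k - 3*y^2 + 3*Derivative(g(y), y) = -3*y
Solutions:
 g(y) = C1 + k*y/3 + y^3/3 - y^2/2


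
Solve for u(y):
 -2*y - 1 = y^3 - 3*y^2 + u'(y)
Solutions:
 u(y) = C1 - y^4/4 + y^3 - y^2 - y


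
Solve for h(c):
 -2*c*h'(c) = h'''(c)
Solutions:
 h(c) = C1 + Integral(C2*airyai(-2^(1/3)*c) + C3*airybi(-2^(1/3)*c), c)


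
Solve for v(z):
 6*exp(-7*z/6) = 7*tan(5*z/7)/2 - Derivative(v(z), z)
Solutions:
 v(z) = C1 + 49*log(tan(5*z/7)^2 + 1)/20 + 36*exp(-7*z/6)/7


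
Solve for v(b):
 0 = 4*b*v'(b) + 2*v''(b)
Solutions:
 v(b) = C1 + C2*erf(b)


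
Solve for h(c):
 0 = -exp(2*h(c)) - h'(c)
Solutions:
 h(c) = log(-sqrt(-1/(C1 - c))) - log(2)/2
 h(c) = log(-1/(C1 - c))/2 - log(2)/2


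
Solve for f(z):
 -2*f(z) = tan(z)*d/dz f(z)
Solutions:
 f(z) = C1/sin(z)^2


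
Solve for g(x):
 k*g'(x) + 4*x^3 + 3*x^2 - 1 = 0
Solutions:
 g(x) = C1 - x^4/k - x^3/k + x/k


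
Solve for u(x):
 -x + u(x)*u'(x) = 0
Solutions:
 u(x) = -sqrt(C1 + x^2)
 u(x) = sqrt(C1 + x^2)


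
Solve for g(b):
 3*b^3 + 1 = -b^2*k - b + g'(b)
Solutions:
 g(b) = C1 + 3*b^4/4 + b^3*k/3 + b^2/2 + b


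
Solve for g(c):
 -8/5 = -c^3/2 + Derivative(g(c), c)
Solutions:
 g(c) = C1 + c^4/8 - 8*c/5


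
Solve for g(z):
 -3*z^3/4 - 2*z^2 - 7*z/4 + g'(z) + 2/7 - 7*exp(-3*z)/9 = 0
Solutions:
 g(z) = C1 + 3*z^4/16 + 2*z^3/3 + 7*z^2/8 - 2*z/7 - 7*exp(-3*z)/27


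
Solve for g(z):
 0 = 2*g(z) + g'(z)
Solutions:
 g(z) = C1*exp(-2*z)


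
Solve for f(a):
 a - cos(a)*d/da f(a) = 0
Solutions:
 f(a) = C1 + Integral(a/cos(a), a)


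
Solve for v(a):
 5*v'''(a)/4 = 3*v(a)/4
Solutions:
 v(a) = C3*exp(3^(1/3)*5^(2/3)*a/5) + (C1*sin(3^(5/6)*5^(2/3)*a/10) + C2*cos(3^(5/6)*5^(2/3)*a/10))*exp(-3^(1/3)*5^(2/3)*a/10)


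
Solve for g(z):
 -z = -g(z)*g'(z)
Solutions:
 g(z) = -sqrt(C1 + z^2)
 g(z) = sqrt(C1 + z^2)


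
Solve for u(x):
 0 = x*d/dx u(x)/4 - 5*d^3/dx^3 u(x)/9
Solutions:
 u(x) = C1 + Integral(C2*airyai(3^(2/3)*50^(1/3)*x/10) + C3*airybi(3^(2/3)*50^(1/3)*x/10), x)


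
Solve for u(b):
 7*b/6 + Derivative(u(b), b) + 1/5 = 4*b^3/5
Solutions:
 u(b) = C1 + b^4/5 - 7*b^2/12 - b/5


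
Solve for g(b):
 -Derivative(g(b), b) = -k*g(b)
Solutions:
 g(b) = C1*exp(b*k)


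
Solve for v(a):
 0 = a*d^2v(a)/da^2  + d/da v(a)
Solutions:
 v(a) = C1 + C2*log(a)


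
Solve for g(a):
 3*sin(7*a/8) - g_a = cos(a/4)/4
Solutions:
 g(a) = C1 - sin(a/4) - 24*cos(7*a/8)/7


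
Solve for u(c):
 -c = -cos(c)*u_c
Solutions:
 u(c) = C1 + Integral(c/cos(c), c)


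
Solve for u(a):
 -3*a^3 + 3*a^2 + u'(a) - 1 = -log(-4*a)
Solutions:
 u(a) = C1 + 3*a^4/4 - a^3 - a*log(-a) + 2*a*(1 - log(2))


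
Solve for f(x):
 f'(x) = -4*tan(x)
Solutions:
 f(x) = C1 + 4*log(cos(x))


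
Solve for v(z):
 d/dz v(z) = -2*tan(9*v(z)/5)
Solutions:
 v(z) = -5*asin(C1*exp(-18*z/5))/9 + 5*pi/9
 v(z) = 5*asin(C1*exp(-18*z/5))/9


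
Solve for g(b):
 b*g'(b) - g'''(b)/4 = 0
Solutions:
 g(b) = C1 + Integral(C2*airyai(2^(2/3)*b) + C3*airybi(2^(2/3)*b), b)


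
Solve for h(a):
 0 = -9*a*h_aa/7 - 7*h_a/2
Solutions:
 h(a) = C1 + C2/a^(31/18)


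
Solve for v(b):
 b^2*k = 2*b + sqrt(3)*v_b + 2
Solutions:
 v(b) = C1 + sqrt(3)*b^3*k/9 - sqrt(3)*b^2/3 - 2*sqrt(3)*b/3


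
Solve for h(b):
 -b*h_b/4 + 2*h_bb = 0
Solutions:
 h(b) = C1 + C2*erfi(b/4)


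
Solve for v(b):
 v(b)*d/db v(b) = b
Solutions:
 v(b) = -sqrt(C1 + b^2)
 v(b) = sqrt(C1 + b^2)


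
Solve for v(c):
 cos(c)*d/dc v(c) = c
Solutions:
 v(c) = C1 + Integral(c/cos(c), c)


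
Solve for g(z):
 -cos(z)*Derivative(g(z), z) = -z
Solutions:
 g(z) = C1 + Integral(z/cos(z), z)


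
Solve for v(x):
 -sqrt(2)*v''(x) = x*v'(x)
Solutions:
 v(x) = C1 + C2*erf(2^(1/4)*x/2)


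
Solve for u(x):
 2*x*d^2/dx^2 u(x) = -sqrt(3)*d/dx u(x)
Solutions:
 u(x) = C1 + C2*x^(1 - sqrt(3)/2)


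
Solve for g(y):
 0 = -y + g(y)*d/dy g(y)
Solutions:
 g(y) = -sqrt(C1 + y^2)
 g(y) = sqrt(C1 + y^2)


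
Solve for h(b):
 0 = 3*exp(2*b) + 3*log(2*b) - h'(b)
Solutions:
 h(b) = C1 + 3*b*log(b) + 3*b*(-1 + log(2)) + 3*exp(2*b)/2


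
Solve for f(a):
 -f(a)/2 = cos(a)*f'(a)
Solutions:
 f(a) = C1*(sin(a) - 1)^(1/4)/(sin(a) + 1)^(1/4)


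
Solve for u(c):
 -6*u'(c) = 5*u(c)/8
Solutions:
 u(c) = C1*exp(-5*c/48)


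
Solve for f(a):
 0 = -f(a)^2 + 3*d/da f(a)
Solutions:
 f(a) = -3/(C1 + a)


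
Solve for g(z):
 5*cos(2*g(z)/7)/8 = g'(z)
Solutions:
 -5*z/8 - 7*log(sin(2*g(z)/7) - 1)/4 + 7*log(sin(2*g(z)/7) + 1)/4 = C1


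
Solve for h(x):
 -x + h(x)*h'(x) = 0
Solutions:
 h(x) = -sqrt(C1 + x^2)
 h(x) = sqrt(C1 + x^2)


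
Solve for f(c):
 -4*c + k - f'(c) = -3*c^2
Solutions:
 f(c) = C1 + c^3 - 2*c^2 + c*k


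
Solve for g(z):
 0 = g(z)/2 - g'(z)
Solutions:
 g(z) = C1*exp(z/2)


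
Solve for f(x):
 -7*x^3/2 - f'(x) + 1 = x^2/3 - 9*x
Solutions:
 f(x) = C1 - 7*x^4/8 - x^3/9 + 9*x^2/2 + x


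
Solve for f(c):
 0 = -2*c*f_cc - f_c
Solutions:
 f(c) = C1 + C2*sqrt(c)


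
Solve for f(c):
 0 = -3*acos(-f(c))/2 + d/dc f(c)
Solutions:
 Integral(1/acos(-_y), (_y, f(c))) = C1 + 3*c/2


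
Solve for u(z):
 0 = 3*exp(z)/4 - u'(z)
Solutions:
 u(z) = C1 + 3*exp(z)/4


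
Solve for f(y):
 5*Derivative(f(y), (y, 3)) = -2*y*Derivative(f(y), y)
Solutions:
 f(y) = C1 + Integral(C2*airyai(-2^(1/3)*5^(2/3)*y/5) + C3*airybi(-2^(1/3)*5^(2/3)*y/5), y)


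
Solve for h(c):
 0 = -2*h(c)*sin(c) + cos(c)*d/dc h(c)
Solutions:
 h(c) = C1/cos(c)^2


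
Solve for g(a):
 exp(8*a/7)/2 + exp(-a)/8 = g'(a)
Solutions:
 g(a) = C1 + 7*exp(8*a/7)/16 - exp(-a)/8


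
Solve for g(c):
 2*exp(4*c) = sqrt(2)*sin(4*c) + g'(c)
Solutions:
 g(c) = C1 + exp(4*c)/2 + sqrt(2)*cos(4*c)/4


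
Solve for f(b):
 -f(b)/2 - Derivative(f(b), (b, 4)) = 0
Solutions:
 f(b) = (C1*sin(2^(1/4)*b/2) + C2*cos(2^(1/4)*b/2))*exp(-2^(1/4)*b/2) + (C3*sin(2^(1/4)*b/2) + C4*cos(2^(1/4)*b/2))*exp(2^(1/4)*b/2)


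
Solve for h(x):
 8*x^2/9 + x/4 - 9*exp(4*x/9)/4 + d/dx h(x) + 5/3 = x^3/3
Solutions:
 h(x) = C1 + x^4/12 - 8*x^3/27 - x^2/8 - 5*x/3 + 81*exp(4*x/9)/16


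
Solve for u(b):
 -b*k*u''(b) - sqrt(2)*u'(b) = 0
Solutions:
 u(b) = C1 + b^(((re(k) - sqrt(2))*re(k) + im(k)^2)/(re(k)^2 + im(k)^2))*(C2*sin(sqrt(2)*log(b)*Abs(im(k))/(re(k)^2 + im(k)^2)) + C3*cos(sqrt(2)*log(b)*im(k)/(re(k)^2 + im(k)^2)))


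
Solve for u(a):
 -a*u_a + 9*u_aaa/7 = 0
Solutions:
 u(a) = C1 + Integral(C2*airyai(21^(1/3)*a/3) + C3*airybi(21^(1/3)*a/3), a)


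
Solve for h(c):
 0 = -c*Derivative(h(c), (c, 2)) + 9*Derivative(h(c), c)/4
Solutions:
 h(c) = C1 + C2*c^(13/4)


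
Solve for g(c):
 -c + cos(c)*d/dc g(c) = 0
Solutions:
 g(c) = C1 + Integral(c/cos(c), c)


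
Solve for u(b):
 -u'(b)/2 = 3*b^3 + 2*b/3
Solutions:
 u(b) = C1 - 3*b^4/2 - 2*b^2/3


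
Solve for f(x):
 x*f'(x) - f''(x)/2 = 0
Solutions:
 f(x) = C1 + C2*erfi(x)


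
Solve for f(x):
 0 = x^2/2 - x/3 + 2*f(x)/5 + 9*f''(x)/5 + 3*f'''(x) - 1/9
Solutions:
 f(x) = C1*exp(x*(-6 + 3*3^(1/3)/(5*sqrt(31) + 28)^(1/3) + 3^(2/3)*(5*sqrt(31) + 28)^(1/3))/30)*sin(3^(1/6)*x*(-(5*sqrt(31) + 28)^(1/3) + 3^(2/3)/(5*sqrt(31) + 28)^(1/3))/10) + C2*exp(x*(-6 + 3*3^(1/3)/(5*sqrt(31) + 28)^(1/3) + 3^(2/3)*(5*sqrt(31) + 28)^(1/3))/30)*cos(3^(1/6)*x*(-(5*sqrt(31) + 28)^(1/3) + 3^(2/3)/(5*sqrt(31) + 28)^(1/3))/10) + C3*exp(-x*(3*3^(1/3)/(5*sqrt(31) + 28)^(1/3) + 3 + 3^(2/3)*(5*sqrt(31) + 28)^(1/3))/15) - 5*x^2/4 + 5*x/6 + 415/36


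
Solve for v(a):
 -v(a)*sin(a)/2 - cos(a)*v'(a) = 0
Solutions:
 v(a) = C1*sqrt(cos(a))


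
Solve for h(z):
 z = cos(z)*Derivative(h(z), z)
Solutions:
 h(z) = C1 + Integral(z/cos(z), z)


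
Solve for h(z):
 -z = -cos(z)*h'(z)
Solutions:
 h(z) = C1 + Integral(z/cos(z), z)


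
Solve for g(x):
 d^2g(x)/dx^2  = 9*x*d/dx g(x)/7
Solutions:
 g(x) = C1 + C2*erfi(3*sqrt(14)*x/14)


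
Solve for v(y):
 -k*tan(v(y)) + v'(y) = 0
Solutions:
 v(y) = pi - asin(C1*exp(k*y))
 v(y) = asin(C1*exp(k*y))


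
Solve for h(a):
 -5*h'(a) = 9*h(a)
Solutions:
 h(a) = C1*exp(-9*a/5)


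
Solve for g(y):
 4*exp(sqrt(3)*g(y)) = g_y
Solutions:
 g(y) = sqrt(3)*(2*log(-1/(C1 + 4*y)) - log(3))/6


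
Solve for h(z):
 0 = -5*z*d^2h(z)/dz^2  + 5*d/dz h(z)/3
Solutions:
 h(z) = C1 + C2*z^(4/3)


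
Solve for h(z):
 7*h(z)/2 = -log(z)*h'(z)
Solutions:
 h(z) = C1*exp(-7*li(z)/2)


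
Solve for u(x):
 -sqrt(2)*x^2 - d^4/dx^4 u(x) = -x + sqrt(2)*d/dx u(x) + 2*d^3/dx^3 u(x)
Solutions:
 u(x) = C1 + C2*exp(x*(-4 + 4/(8 + 27*sqrt(2)/2 + sqrt(-256 + (16 + 27*sqrt(2))^2)/2)^(1/3) + (8 + 27*sqrt(2)/2 + sqrt(-256 + (16 + 27*sqrt(2))^2)/2)^(1/3))/6)*sin(sqrt(3)*x*(-(8 + 27*sqrt(2)/2 + sqrt(-256 + (16 + 27*sqrt(2))^2)/2)^(1/3) + 4/(8 + 27*sqrt(2)/2 + sqrt(-256 + (16 + 27*sqrt(2))^2)/2)^(1/3))/6) + C3*exp(x*(-4 + 4/(8 + 27*sqrt(2)/2 + sqrt(-256 + (16 + 27*sqrt(2))^2)/2)^(1/3) + (8 + 27*sqrt(2)/2 + sqrt(-256 + (16 + 27*sqrt(2))^2)/2)^(1/3))/6)*cos(sqrt(3)*x*(-(8 + 27*sqrt(2)/2 + sqrt(-256 + (16 + 27*sqrt(2))^2)/2)^(1/3) + 4/(8 + 27*sqrt(2)/2 + sqrt(-256 + (16 + 27*sqrt(2))^2)/2)^(1/3))/6) + C4*exp(-x*(4/(8 + 27*sqrt(2)/2 + sqrt(-256 + (16 + 27*sqrt(2))^2)/2)^(1/3) + 2 + (8 + 27*sqrt(2)/2 + sqrt(-256 + (16 + 27*sqrt(2))^2)/2)^(1/3))/3) - x^3/3 + sqrt(2)*x^2/4 + 2*sqrt(2)*x


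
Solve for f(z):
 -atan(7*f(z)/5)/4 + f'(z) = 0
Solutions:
 Integral(1/atan(7*_y/5), (_y, f(z))) = C1 + z/4


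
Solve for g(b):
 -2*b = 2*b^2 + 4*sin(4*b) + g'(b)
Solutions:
 g(b) = C1 - 2*b^3/3 - b^2 + cos(4*b)


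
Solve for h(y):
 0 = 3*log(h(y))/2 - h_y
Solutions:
 li(h(y)) = C1 + 3*y/2


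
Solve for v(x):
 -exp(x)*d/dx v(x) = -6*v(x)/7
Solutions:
 v(x) = C1*exp(-6*exp(-x)/7)


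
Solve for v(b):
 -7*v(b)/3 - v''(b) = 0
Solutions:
 v(b) = C1*sin(sqrt(21)*b/3) + C2*cos(sqrt(21)*b/3)


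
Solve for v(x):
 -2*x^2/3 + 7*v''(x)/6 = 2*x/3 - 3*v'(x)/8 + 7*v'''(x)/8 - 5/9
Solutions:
 v(x) = C1 + C2*exp(x*(14 - sqrt(385))/21) + C3*exp(x*(14 + sqrt(385))/21) + 16*x^3/27 - 376*x^2/81 + 26024*x/729


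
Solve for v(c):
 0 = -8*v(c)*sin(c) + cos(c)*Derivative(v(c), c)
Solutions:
 v(c) = C1/cos(c)^8


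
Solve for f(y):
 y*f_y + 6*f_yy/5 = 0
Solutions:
 f(y) = C1 + C2*erf(sqrt(15)*y/6)


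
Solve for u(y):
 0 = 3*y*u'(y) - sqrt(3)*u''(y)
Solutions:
 u(y) = C1 + C2*erfi(sqrt(2)*3^(1/4)*y/2)


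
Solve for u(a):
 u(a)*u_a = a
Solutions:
 u(a) = -sqrt(C1 + a^2)
 u(a) = sqrt(C1 + a^2)


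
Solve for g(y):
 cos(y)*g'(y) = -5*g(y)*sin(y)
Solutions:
 g(y) = C1*cos(y)^5


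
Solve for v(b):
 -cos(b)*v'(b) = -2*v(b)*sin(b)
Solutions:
 v(b) = C1/cos(b)^2


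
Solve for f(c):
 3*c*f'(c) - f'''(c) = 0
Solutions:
 f(c) = C1 + Integral(C2*airyai(3^(1/3)*c) + C3*airybi(3^(1/3)*c), c)


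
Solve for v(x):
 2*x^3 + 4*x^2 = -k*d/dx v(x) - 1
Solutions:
 v(x) = C1 - x^4/(2*k) - 4*x^3/(3*k) - x/k


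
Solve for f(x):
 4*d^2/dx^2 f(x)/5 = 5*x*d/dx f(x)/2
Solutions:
 f(x) = C1 + C2*erfi(5*x/4)


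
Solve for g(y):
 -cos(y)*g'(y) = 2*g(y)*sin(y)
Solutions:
 g(y) = C1*cos(y)^2


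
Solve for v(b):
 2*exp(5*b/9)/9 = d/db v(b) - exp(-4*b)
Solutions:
 v(b) = C1 + 2*exp(5*b/9)/5 - exp(-4*b)/4


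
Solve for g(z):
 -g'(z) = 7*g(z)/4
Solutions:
 g(z) = C1*exp(-7*z/4)


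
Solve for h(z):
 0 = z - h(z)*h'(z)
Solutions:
 h(z) = -sqrt(C1 + z^2)
 h(z) = sqrt(C1 + z^2)


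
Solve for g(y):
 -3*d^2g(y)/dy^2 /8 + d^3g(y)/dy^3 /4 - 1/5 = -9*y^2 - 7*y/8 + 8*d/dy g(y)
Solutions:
 g(y) = C1 + C2*exp(y*(3 - sqrt(521))/4) + C3*exp(y*(3 + sqrt(521))/4) + 3*y^3/8 + y^2/512 + 3697*y/81920


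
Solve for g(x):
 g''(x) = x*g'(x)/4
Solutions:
 g(x) = C1 + C2*erfi(sqrt(2)*x/4)


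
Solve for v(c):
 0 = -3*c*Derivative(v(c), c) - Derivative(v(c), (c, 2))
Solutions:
 v(c) = C1 + C2*erf(sqrt(6)*c/2)


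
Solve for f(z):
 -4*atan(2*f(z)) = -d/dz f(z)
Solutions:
 Integral(1/atan(2*_y), (_y, f(z))) = C1 + 4*z


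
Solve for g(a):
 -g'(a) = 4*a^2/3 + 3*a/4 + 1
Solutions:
 g(a) = C1 - 4*a^3/9 - 3*a^2/8 - a


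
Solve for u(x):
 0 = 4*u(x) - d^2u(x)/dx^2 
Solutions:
 u(x) = C1*exp(-2*x) + C2*exp(2*x)


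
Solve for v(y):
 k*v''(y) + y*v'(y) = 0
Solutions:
 v(y) = C1 + C2*sqrt(k)*erf(sqrt(2)*y*sqrt(1/k)/2)


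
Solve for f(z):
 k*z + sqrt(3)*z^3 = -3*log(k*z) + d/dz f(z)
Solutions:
 f(z) = C1 + k*z^2/2 + sqrt(3)*z^4/4 + 3*z*log(k*z) - 3*z


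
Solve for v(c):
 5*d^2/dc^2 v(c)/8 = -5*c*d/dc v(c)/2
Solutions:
 v(c) = C1 + C2*erf(sqrt(2)*c)


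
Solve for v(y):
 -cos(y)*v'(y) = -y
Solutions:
 v(y) = C1 + Integral(y/cos(y), y)


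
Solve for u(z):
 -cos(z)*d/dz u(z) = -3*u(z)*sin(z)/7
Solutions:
 u(z) = C1/cos(z)^(3/7)


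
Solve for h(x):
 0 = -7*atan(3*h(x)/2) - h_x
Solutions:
 Integral(1/atan(3*_y/2), (_y, h(x))) = C1 - 7*x


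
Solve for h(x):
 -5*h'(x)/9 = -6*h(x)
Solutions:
 h(x) = C1*exp(54*x/5)


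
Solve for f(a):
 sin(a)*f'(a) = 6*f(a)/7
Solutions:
 f(a) = C1*(cos(a) - 1)^(3/7)/(cos(a) + 1)^(3/7)


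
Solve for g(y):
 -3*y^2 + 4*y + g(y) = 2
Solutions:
 g(y) = 3*y^2 - 4*y + 2


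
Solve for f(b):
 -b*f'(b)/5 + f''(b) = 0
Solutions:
 f(b) = C1 + C2*erfi(sqrt(10)*b/10)


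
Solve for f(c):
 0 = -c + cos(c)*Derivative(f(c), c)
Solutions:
 f(c) = C1 + Integral(c/cos(c), c)


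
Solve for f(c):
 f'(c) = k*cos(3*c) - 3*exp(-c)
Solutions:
 f(c) = C1 + k*sin(3*c)/3 + 3*exp(-c)


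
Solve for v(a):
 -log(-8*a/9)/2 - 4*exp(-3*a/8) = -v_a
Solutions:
 v(a) = C1 + a*log(-a)/2 + a*(-log(3) - 1/2 + 3*log(2)/2) - 32*exp(-3*a/8)/3


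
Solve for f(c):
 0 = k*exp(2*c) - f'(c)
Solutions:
 f(c) = C1 + k*exp(2*c)/2


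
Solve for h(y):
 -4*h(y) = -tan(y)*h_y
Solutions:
 h(y) = C1*sin(y)^4


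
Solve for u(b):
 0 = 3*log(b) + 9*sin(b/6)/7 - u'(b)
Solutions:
 u(b) = C1 + 3*b*log(b) - 3*b - 54*cos(b/6)/7


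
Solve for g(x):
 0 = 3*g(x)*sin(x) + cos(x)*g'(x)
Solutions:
 g(x) = C1*cos(x)^3


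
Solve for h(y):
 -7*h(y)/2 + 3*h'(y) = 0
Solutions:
 h(y) = C1*exp(7*y/6)


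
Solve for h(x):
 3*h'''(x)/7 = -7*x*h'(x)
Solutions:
 h(x) = C1 + Integral(C2*airyai(-21^(2/3)*x/3) + C3*airybi(-21^(2/3)*x/3), x)


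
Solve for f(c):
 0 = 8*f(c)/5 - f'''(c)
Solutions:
 f(c) = C3*exp(2*5^(2/3)*c/5) + (C1*sin(sqrt(3)*5^(2/3)*c/5) + C2*cos(sqrt(3)*5^(2/3)*c/5))*exp(-5^(2/3)*c/5)


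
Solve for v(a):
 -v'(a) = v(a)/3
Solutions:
 v(a) = C1*exp(-a/3)


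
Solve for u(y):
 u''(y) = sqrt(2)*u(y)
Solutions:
 u(y) = C1*exp(-2^(1/4)*y) + C2*exp(2^(1/4)*y)


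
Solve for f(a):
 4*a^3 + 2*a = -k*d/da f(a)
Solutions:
 f(a) = C1 - a^4/k - a^2/k


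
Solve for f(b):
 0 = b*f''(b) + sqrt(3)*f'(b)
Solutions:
 f(b) = C1 + C2*b^(1 - sqrt(3))


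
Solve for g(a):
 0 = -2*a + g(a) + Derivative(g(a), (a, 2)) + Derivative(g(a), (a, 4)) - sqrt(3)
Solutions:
 g(a) = 2*a + (C1*sin(sqrt(3)*a/2) + C2*cos(sqrt(3)*a/2))*exp(-a/2) + (C3*sin(sqrt(3)*a/2) + C4*cos(sqrt(3)*a/2))*exp(a/2) + sqrt(3)


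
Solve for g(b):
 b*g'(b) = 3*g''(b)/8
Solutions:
 g(b) = C1 + C2*erfi(2*sqrt(3)*b/3)


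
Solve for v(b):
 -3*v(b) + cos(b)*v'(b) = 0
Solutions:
 v(b) = C1*(sin(b) + 1)^(3/2)/(sin(b) - 1)^(3/2)


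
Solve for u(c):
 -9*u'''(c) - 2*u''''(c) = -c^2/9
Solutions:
 u(c) = C1 + C2*c + C3*c^2 + C4*exp(-9*c/2) + c^5/4860 - c^4/4374 + 4*c^3/19683


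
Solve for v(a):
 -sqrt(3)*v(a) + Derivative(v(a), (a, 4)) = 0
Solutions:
 v(a) = C1*exp(-3^(1/8)*a) + C2*exp(3^(1/8)*a) + C3*sin(3^(1/8)*a) + C4*cos(3^(1/8)*a)


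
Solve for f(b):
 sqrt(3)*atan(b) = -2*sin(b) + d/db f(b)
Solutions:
 f(b) = C1 + sqrt(3)*(b*atan(b) - log(b^2 + 1)/2) - 2*cos(b)


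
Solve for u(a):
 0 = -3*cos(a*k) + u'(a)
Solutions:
 u(a) = C1 + 3*sin(a*k)/k


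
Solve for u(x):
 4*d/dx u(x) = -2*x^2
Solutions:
 u(x) = C1 - x^3/6


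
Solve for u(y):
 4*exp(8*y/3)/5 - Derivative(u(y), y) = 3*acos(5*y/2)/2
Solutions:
 u(y) = C1 - 3*y*acos(5*y/2)/2 + 3*sqrt(4 - 25*y^2)/10 + 3*exp(8*y/3)/10


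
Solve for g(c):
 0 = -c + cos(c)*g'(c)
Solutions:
 g(c) = C1 + Integral(c/cos(c), c)


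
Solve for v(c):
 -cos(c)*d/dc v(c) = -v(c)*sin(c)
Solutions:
 v(c) = C1/cos(c)


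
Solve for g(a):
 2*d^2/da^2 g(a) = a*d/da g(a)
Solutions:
 g(a) = C1 + C2*erfi(a/2)


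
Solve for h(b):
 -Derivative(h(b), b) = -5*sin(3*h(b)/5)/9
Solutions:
 -5*b/9 + 5*log(cos(3*h(b)/5) - 1)/6 - 5*log(cos(3*h(b)/5) + 1)/6 = C1


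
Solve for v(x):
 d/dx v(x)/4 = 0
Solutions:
 v(x) = C1


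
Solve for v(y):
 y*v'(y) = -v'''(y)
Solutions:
 v(y) = C1 + Integral(C2*airyai(-y) + C3*airybi(-y), y)


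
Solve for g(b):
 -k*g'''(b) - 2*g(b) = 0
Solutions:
 g(b) = C1*exp(2^(1/3)*b*(-1/k)^(1/3)) + C2*exp(2^(1/3)*b*(-1/k)^(1/3)*(-1 + sqrt(3)*I)/2) + C3*exp(-2^(1/3)*b*(-1/k)^(1/3)*(1 + sqrt(3)*I)/2)


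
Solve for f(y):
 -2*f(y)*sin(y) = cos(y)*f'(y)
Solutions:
 f(y) = C1*cos(y)^2


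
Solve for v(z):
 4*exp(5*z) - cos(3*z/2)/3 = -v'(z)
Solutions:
 v(z) = C1 - 4*exp(5*z)/5 + 2*sin(3*z/2)/9


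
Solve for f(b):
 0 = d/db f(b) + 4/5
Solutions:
 f(b) = C1 - 4*b/5


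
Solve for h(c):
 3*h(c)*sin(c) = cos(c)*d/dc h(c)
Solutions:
 h(c) = C1/cos(c)^3


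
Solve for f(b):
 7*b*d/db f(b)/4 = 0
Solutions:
 f(b) = C1


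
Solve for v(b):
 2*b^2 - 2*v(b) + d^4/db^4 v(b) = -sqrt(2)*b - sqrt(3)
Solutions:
 v(b) = C1*exp(-2^(1/4)*b) + C2*exp(2^(1/4)*b) + C3*sin(2^(1/4)*b) + C4*cos(2^(1/4)*b) + b^2 + sqrt(2)*b/2 + sqrt(3)/2


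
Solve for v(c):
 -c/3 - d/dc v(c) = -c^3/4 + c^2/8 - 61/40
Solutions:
 v(c) = C1 + c^4/16 - c^3/24 - c^2/6 + 61*c/40


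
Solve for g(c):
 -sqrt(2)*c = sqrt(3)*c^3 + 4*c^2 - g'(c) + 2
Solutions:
 g(c) = C1 + sqrt(3)*c^4/4 + 4*c^3/3 + sqrt(2)*c^2/2 + 2*c


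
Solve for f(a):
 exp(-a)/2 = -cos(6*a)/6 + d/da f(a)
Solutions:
 f(a) = C1 + sin(6*a)/36 - exp(-a)/2


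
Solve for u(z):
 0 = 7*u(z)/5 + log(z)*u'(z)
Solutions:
 u(z) = C1*exp(-7*li(z)/5)


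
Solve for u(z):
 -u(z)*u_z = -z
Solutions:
 u(z) = -sqrt(C1 + z^2)
 u(z) = sqrt(C1 + z^2)


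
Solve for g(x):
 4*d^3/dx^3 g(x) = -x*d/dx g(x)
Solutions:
 g(x) = C1 + Integral(C2*airyai(-2^(1/3)*x/2) + C3*airybi(-2^(1/3)*x/2), x)


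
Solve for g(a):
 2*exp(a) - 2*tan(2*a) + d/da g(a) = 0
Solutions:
 g(a) = C1 - 2*exp(a) - log(cos(2*a))


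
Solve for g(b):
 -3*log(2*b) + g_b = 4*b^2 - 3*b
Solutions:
 g(b) = C1 + 4*b^3/3 - 3*b^2/2 + 3*b*log(b) - 3*b + 3*b*log(2)


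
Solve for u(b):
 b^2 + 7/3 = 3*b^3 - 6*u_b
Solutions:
 u(b) = C1 + b^4/8 - b^3/18 - 7*b/18


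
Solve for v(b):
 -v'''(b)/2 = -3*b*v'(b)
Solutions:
 v(b) = C1 + Integral(C2*airyai(6^(1/3)*b) + C3*airybi(6^(1/3)*b), b)


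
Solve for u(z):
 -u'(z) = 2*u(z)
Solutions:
 u(z) = C1*exp(-2*z)


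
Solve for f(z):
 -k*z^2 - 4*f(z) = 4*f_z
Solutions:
 f(z) = C1*exp(-z) - k*z^2/4 + k*z/2 - k/2


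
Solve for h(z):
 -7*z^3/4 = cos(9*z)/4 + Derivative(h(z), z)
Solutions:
 h(z) = C1 - 7*z^4/16 - sin(9*z)/36


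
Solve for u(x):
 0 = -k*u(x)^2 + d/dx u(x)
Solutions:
 u(x) = -1/(C1 + k*x)


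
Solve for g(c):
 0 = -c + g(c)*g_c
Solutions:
 g(c) = -sqrt(C1 + c^2)
 g(c) = sqrt(C1 + c^2)


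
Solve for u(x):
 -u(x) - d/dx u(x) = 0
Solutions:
 u(x) = C1*exp(-x)


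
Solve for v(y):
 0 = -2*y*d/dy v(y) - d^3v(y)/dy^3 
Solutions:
 v(y) = C1 + Integral(C2*airyai(-2^(1/3)*y) + C3*airybi(-2^(1/3)*y), y)


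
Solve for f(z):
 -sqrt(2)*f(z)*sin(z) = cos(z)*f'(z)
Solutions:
 f(z) = C1*cos(z)^(sqrt(2))


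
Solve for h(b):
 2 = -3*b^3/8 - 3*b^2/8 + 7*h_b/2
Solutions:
 h(b) = C1 + 3*b^4/112 + b^3/28 + 4*b/7


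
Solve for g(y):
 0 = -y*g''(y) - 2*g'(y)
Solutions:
 g(y) = C1 + C2/y


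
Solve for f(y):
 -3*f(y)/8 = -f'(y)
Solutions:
 f(y) = C1*exp(3*y/8)


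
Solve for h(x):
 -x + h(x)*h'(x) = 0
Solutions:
 h(x) = -sqrt(C1 + x^2)
 h(x) = sqrt(C1 + x^2)


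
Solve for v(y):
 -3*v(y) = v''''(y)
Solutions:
 v(y) = (C1*sin(sqrt(2)*3^(1/4)*y/2) + C2*cos(sqrt(2)*3^(1/4)*y/2))*exp(-sqrt(2)*3^(1/4)*y/2) + (C3*sin(sqrt(2)*3^(1/4)*y/2) + C4*cos(sqrt(2)*3^(1/4)*y/2))*exp(sqrt(2)*3^(1/4)*y/2)


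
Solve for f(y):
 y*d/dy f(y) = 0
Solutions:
 f(y) = C1


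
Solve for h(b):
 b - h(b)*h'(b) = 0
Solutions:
 h(b) = -sqrt(C1 + b^2)
 h(b) = sqrt(C1 + b^2)


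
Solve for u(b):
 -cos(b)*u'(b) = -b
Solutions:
 u(b) = C1 + Integral(b/cos(b), b)


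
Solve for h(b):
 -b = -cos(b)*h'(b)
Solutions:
 h(b) = C1 + Integral(b/cos(b), b)


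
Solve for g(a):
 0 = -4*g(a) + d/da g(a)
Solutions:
 g(a) = C1*exp(4*a)


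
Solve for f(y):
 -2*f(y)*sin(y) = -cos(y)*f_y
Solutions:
 f(y) = C1/cos(y)^2


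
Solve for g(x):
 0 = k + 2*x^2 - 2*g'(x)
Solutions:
 g(x) = C1 + k*x/2 + x^3/3


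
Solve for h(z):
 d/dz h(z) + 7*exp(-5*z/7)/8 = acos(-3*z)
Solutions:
 h(z) = C1 + z*acos(-3*z) + sqrt(1 - 9*z^2)/3 + 49*exp(-5*z/7)/40


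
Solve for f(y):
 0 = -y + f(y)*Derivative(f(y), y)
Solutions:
 f(y) = -sqrt(C1 + y^2)
 f(y) = sqrt(C1 + y^2)


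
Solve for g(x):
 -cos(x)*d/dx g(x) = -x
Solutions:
 g(x) = C1 + Integral(x/cos(x), x)


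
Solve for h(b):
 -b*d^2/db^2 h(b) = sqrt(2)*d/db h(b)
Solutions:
 h(b) = C1 + C2*b^(1 - sqrt(2))


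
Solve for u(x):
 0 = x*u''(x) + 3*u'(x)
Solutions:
 u(x) = C1 + C2/x^2


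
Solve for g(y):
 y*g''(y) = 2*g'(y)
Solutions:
 g(y) = C1 + C2*y^3


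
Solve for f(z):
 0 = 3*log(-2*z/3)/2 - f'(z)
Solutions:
 f(z) = C1 + 3*z*log(-z)/2 + 3*z*(-log(3) - 1 + log(2))/2


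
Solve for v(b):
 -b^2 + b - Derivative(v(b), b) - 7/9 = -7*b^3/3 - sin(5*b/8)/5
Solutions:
 v(b) = C1 + 7*b^4/12 - b^3/3 + b^2/2 - 7*b/9 - 8*cos(5*b/8)/25


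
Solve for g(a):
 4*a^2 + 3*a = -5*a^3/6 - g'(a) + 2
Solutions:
 g(a) = C1 - 5*a^4/24 - 4*a^3/3 - 3*a^2/2 + 2*a


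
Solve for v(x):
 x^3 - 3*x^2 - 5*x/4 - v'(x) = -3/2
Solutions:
 v(x) = C1 + x^4/4 - x^3 - 5*x^2/8 + 3*x/2


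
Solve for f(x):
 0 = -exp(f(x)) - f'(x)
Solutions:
 f(x) = log(1/(C1 + x))


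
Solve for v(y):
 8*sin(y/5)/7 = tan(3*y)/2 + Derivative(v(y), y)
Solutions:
 v(y) = C1 + log(cos(3*y))/6 - 40*cos(y/5)/7


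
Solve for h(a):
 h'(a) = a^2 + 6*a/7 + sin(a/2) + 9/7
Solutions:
 h(a) = C1 + a^3/3 + 3*a^2/7 + 9*a/7 - 2*cos(a/2)


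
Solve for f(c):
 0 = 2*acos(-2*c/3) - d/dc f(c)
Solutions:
 f(c) = C1 + 2*c*acos(-2*c/3) + sqrt(9 - 4*c^2)


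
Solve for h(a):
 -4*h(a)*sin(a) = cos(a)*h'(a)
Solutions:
 h(a) = C1*cos(a)^4


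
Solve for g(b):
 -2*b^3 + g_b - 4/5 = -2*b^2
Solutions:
 g(b) = C1 + b^4/2 - 2*b^3/3 + 4*b/5


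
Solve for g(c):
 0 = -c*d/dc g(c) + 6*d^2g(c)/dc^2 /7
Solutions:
 g(c) = C1 + C2*erfi(sqrt(21)*c/6)


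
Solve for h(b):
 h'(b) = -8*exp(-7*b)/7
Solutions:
 h(b) = C1 + 8*exp(-7*b)/49


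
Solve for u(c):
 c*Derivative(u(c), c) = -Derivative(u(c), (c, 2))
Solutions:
 u(c) = C1 + C2*erf(sqrt(2)*c/2)


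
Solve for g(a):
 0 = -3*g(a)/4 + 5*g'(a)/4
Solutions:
 g(a) = C1*exp(3*a/5)


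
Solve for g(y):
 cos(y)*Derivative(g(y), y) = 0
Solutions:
 g(y) = C1


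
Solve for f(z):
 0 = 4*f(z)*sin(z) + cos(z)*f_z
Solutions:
 f(z) = C1*cos(z)^4


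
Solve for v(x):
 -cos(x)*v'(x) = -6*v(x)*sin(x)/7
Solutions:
 v(x) = C1/cos(x)^(6/7)


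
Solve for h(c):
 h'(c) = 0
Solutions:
 h(c) = C1


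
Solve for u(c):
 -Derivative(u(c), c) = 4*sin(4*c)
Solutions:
 u(c) = C1 + cos(4*c)


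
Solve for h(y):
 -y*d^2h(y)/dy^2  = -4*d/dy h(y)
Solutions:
 h(y) = C1 + C2*y^5


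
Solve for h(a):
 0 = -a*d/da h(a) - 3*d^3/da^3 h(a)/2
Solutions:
 h(a) = C1 + Integral(C2*airyai(-2^(1/3)*3^(2/3)*a/3) + C3*airybi(-2^(1/3)*3^(2/3)*a/3), a)


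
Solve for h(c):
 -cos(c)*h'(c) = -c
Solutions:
 h(c) = C1 + Integral(c/cos(c), c)


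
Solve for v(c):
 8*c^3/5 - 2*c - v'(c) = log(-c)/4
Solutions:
 v(c) = C1 + 2*c^4/5 - c^2 - c*log(-c)/4 + c/4


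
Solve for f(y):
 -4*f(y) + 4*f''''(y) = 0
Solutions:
 f(y) = C1*exp(-y) + C2*exp(y) + C3*sin(y) + C4*cos(y)


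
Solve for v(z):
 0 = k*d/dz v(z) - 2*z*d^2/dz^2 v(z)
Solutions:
 v(z) = C1 + z^(re(k)/2 + 1)*(C2*sin(log(z)*Abs(im(k))/2) + C3*cos(log(z)*im(k)/2))


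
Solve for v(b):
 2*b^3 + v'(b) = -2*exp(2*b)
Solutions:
 v(b) = C1 - b^4/2 - exp(2*b)


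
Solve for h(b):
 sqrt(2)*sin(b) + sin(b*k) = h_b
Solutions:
 h(b) = C1 - sqrt(2)*cos(b) - cos(b*k)/k


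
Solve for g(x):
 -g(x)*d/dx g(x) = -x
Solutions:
 g(x) = -sqrt(C1 + x^2)
 g(x) = sqrt(C1 + x^2)


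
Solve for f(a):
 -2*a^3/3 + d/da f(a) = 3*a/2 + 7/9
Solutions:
 f(a) = C1 + a^4/6 + 3*a^2/4 + 7*a/9


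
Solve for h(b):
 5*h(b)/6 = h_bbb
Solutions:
 h(b) = C3*exp(5^(1/3)*6^(2/3)*b/6) + (C1*sin(2^(2/3)*3^(1/6)*5^(1/3)*b/4) + C2*cos(2^(2/3)*3^(1/6)*5^(1/3)*b/4))*exp(-5^(1/3)*6^(2/3)*b/12)


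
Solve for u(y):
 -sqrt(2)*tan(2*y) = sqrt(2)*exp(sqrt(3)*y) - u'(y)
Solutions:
 u(y) = C1 + sqrt(6)*exp(sqrt(3)*y)/3 - sqrt(2)*log(cos(2*y))/2


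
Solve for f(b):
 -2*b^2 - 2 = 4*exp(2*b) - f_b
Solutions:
 f(b) = C1 + 2*b^3/3 + 2*b + 2*exp(2*b)


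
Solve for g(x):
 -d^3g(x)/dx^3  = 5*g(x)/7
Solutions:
 g(x) = C3*exp(-5^(1/3)*7^(2/3)*x/7) + (C1*sin(sqrt(3)*5^(1/3)*7^(2/3)*x/14) + C2*cos(sqrt(3)*5^(1/3)*7^(2/3)*x/14))*exp(5^(1/3)*7^(2/3)*x/14)


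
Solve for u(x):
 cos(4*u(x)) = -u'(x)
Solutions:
 u(x) = -asin((C1 + exp(8*x))/(C1 - exp(8*x)))/4 + pi/4
 u(x) = asin((C1 + exp(8*x))/(C1 - exp(8*x)))/4


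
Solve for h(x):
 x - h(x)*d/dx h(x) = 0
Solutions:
 h(x) = -sqrt(C1 + x^2)
 h(x) = sqrt(C1 + x^2)


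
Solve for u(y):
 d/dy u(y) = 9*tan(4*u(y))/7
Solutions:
 u(y) = -asin(C1*exp(36*y/7))/4 + pi/4
 u(y) = asin(C1*exp(36*y/7))/4


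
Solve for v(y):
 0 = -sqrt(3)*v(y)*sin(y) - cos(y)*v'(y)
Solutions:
 v(y) = C1*cos(y)^(sqrt(3))


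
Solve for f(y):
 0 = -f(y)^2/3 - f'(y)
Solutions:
 f(y) = 3/(C1 + y)


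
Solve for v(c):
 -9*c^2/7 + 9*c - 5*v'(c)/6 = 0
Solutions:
 v(c) = C1 - 18*c^3/35 + 27*c^2/5


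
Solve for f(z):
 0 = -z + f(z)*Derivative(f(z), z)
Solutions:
 f(z) = -sqrt(C1 + z^2)
 f(z) = sqrt(C1 + z^2)


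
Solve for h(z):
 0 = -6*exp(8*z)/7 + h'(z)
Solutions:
 h(z) = C1 + 3*exp(8*z)/28


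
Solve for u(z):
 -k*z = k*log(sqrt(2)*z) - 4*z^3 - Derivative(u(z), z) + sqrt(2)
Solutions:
 u(z) = C1 + k*z^2/2 + k*z*log(z) - k*z + k*z*log(2)/2 - z^4 + sqrt(2)*z


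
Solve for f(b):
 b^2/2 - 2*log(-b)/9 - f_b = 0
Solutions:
 f(b) = C1 + b^3/6 - 2*b*log(-b)/9 + 2*b/9


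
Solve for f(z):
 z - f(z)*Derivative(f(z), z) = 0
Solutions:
 f(z) = -sqrt(C1 + z^2)
 f(z) = sqrt(C1 + z^2)


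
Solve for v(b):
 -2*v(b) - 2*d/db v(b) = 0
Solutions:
 v(b) = C1*exp(-b)


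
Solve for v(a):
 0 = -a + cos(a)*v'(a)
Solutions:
 v(a) = C1 + Integral(a/cos(a), a)


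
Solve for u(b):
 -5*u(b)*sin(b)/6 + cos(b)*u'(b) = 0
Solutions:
 u(b) = C1/cos(b)^(5/6)


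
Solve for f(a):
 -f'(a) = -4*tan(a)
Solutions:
 f(a) = C1 - 4*log(cos(a))


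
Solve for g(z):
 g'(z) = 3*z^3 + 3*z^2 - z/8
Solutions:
 g(z) = C1 + 3*z^4/4 + z^3 - z^2/16


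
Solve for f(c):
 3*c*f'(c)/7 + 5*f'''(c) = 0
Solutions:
 f(c) = C1 + Integral(C2*airyai(-3^(1/3)*35^(2/3)*c/35) + C3*airybi(-3^(1/3)*35^(2/3)*c/35), c)


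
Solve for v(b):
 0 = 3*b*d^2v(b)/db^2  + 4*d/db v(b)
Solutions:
 v(b) = C1 + C2/b^(1/3)


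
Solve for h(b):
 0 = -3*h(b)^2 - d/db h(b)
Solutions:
 h(b) = 1/(C1 + 3*b)


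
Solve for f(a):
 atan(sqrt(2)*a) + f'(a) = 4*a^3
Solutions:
 f(a) = C1 + a^4 - a*atan(sqrt(2)*a) + sqrt(2)*log(2*a^2 + 1)/4


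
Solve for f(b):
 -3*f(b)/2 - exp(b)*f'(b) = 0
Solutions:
 f(b) = C1*exp(3*exp(-b)/2)


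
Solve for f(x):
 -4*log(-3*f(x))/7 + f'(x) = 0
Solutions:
 -7*Integral(1/(log(-_y) + log(3)), (_y, f(x)))/4 = C1 - x


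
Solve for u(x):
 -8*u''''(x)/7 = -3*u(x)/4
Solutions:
 u(x) = C1*exp(-2^(3/4)*21^(1/4)*x/4) + C2*exp(2^(3/4)*21^(1/4)*x/4) + C3*sin(2^(3/4)*21^(1/4)*x/4) + C4*cos(2^(3/4)*21^(1/4)*x/4)


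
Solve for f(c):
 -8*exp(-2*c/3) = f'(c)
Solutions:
 f(c) = C1 + 12*exp(-2*c/3)


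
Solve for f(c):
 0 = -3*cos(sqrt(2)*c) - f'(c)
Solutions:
 f(c) = C1 - 3*sqrt(2)*sin(sqrt(2)*c)/2


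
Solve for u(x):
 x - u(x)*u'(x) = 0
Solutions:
 u(x) = -sqrt(C1 + x^2)
 u(x) = sqrt(C1 + x^2)


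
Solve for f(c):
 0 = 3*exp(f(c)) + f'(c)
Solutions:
 f(c) = log(1/(C1 + 3*c))


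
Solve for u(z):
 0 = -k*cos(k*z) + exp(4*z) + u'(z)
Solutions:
 u(z) = C1 - exp(4*z)/4 + sin(k*z)


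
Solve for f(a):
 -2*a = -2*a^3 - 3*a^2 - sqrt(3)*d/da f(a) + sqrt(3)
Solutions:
 f(a) = C1 - sqrt(3)*a^4/6 - sqrt(3)*a^3/3 + sqrt(3)*a^2/3 + a


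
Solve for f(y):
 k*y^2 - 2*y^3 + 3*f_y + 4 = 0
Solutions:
 f(y) = C1 - k*y^3/9 + y^4/6 - 4*y/3


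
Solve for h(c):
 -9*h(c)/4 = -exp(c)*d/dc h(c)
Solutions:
 h(c) = C1*exp(-9*exp(-c)/4)


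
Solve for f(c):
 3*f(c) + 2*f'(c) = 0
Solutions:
 f(c) = C1*exp(-3*c/2)


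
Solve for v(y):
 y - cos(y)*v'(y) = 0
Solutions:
 v(y) = C1 + Integral(y/cos(y), y)


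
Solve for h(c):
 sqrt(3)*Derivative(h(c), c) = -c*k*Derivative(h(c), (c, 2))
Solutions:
 h(c) = C1 + c^(((re(k) - sqrt(3))*re(k) + im(k)^2)/(re(k)^2 + im(k)^2))*(C2*sin(sqrt(3)*log(c)*Abs(im(k))/(re(k)^2 + im(k)^2)) + C3*cos(sqrt(3)*log(c)*im(k)/(re(k)^2 + im(k)^2)))


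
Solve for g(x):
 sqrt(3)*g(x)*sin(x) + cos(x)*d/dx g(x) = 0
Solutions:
 g(x) = C1*cos(x)^(sqrt(3))


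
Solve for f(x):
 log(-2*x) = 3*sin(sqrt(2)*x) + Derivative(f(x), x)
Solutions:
 f(x) = C1 + x*log(-x) - x + x*log(2) + 3*sqrt(2)*cos(sqrt(2)*x)/2


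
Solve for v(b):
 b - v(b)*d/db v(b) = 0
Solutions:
 v(b) = -sqrt(C1 + b^2)
 v(b) = sqrt(C1 + b^2)


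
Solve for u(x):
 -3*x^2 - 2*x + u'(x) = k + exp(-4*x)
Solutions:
 u(x) = C1 + k*x + x^3 + x^2 - exp(-4*x)/4


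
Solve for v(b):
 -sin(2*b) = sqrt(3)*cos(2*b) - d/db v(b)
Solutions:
 v(b) = C1 - cos(2*b + pi/3)


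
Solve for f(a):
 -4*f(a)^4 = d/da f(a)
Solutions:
 f(a) = (-3^(2/3) - 3*3^(1/6)*I)*(1/(C1 + 4*a))^(1/3)/6
 f(a) = (-3^(2/3) + 3*3^(1/6)*I)*(1/(C1 + 4*a))^(1/3)/6
 f(a) = (1/(C1 + 12*a))^(1/3)


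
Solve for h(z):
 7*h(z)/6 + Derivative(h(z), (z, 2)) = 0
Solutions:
 h(z) = C1*sin(sqrt(42)*z/6) + C2*cos(sqrt(42)*z/6)


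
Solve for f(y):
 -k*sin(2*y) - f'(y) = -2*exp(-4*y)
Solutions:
 f(y) = C1 + k*cos(2*y)/2 - exp(-4*y)/2


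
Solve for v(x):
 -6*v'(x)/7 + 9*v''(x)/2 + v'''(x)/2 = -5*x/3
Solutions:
 v(x) = C1 + C2*exp(x*(-63 + sqrt(4305))/14) + C3*exp(-x*(63 + sqrt(4305))/14) + 35*x^2/36 + 245*x/24


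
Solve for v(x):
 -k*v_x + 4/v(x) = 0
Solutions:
 v(x) = -sqrt(C1 + 8*x/k)
 v(x) = sqrt(C1 + 8*x/k)


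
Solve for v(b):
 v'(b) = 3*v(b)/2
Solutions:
 v(b) = C1*exp(3*b/2)


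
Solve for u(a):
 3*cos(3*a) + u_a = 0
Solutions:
 u(a) = C1 - sin(3*a)


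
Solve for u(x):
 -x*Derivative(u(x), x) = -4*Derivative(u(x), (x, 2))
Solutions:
 u(x) = C1 + C2*erfi(sqrt(2)*x/4)


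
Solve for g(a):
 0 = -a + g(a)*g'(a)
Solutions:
 g(a) = -sqrt(C1 + a^2)
 g(a) = sqrt(C1 + a^2)


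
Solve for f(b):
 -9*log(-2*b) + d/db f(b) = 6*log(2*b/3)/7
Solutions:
 f(b) = C1 + 69*b*log(b)/7 + b*(-69/7 - 6*log(3)/7 + 69*log(2)/7 + 9*I*pi)


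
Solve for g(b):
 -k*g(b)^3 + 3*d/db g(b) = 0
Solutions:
 g(b) = -sqrt(6)*sqrt(-1/(C1 + b*k))/2
 g(b) = sqrt(6)*sqrt(-1/(C1 + b*k))/2


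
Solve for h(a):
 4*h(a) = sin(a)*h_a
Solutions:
 h(a) = C1*(cos(a)^2 - 2*cos(a) + 1)/(cos(a)^2 + 2*cos(a) + 1)


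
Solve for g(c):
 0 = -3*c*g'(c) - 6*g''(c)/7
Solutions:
 g(c) = C1 + C2*erf(sqrt(7)*c/2)


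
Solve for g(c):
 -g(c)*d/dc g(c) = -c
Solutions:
 g(c) = -sqrt(C1 + c^2)
 g(c) = sqrt(C1 + c^2)


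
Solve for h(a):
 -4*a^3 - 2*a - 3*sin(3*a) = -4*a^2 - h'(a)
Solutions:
 h(a) = C1 + a^4 - 4*a^3/3 + a^2 - cos(3*a)


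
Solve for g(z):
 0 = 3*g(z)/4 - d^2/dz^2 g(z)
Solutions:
 g(z) = C1*exp(-sqrt(3)*z/2) + C2*exp(sqrt(3)*z/2)


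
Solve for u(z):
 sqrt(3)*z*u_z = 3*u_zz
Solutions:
 u(z) = C1 + C2*erfi(sqrt(2)*3^(3/4)*z/6)


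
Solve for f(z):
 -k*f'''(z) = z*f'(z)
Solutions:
 f(z) = C1 + Integral(C2*airyai(z*(-1/k)^(1/3)) + C3*airybi(z*(-1/k)^(1/3)), z)


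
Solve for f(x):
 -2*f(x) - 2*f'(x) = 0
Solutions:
 f(x) = C1*exp(-x)


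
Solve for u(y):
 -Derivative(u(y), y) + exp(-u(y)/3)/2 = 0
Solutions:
 u(y) = 3*log(C1 + y/6)


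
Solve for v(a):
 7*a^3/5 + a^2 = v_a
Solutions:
 v(a) = C1 + 7*a^4/20 + a^3/3


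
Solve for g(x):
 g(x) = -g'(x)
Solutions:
 g(x) = C1*exp(-x)


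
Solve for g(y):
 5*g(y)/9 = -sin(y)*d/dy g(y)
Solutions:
 g(y) = C1*(cos(y) + 1)^(5/18)/(cos(y) - 1)^(5/18)


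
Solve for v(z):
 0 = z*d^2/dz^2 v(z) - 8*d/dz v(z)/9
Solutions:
 v(z) = C1 + C2*z^(17/9)


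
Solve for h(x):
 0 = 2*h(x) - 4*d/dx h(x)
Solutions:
 h(x) = C1*exp(x/2)


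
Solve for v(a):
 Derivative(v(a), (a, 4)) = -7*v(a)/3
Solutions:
 v(a) = (C1*sin(sqrt(2)*3^(3/4)*7^(1/4)*a/6) + C2*cos(sqrt(2)*3^(3/4)*7^(1/4)*a/6))*exp(-sqrt(2)*3^(3/4)*7^(1/4)*a/6) + (C3*sin(sqrt(2)*3^(3/4)*7^(1/4)*a/6) + C4*cos(sqrt(2)*3^(3/4)*7^(1/4)*a/6))*exp(sqrt(2)*3^(3/4)*7^(1/4)*a/6)


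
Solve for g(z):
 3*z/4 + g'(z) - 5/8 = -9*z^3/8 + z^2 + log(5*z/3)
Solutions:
 g(z) = C1 - 9*z^4/32 + z^3/3 - 3*z^2/8 + z*log(z) - 3*z/8 + z*log(5/3)


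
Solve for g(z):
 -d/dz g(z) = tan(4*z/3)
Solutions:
 g(z) = C1 + 3*log(cos(4*z/3))/4


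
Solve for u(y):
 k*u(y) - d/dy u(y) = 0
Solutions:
 u(y) = C1*exp(k*y)


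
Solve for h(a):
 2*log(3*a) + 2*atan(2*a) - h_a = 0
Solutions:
 h(a) = C1 + 2*a*log(a) + 2*a*atan(2*a) - 2*a + 2*a*log(3) - log(4*a^2 + 1)/2


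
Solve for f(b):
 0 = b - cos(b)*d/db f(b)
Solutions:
 f(b) = C1 + Integral(b/cos(b), b)


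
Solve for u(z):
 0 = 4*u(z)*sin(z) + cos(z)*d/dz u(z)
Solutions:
 u(z) = C1*cos(z)^4


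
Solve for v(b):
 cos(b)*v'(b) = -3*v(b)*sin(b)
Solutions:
 v(b) = C1*cos(b)^3


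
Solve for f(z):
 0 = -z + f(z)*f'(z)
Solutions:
 f(z) = -sqrt(C1 + z^2)
 f(z) = sqrt(C1 + z^2)


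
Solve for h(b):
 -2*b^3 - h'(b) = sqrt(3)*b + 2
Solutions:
 h(b) = C1 - b^4/2 - sqrt(3)*b^2/2 - 2*b


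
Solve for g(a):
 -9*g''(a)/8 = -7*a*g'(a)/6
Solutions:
 g(a) = C1 + C2*erfi(sqrt(42)*a/9)


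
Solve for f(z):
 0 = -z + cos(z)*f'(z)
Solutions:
 f(z) = C1 + Integral(z/cos(z), z)


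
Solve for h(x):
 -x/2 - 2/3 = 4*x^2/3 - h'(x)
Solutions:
 h(x) = C1 + 4*x^3/9 + x^2/4 + 2*x/3


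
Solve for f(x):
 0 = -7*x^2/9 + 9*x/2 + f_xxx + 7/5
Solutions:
 f(x) = C1 + C2*x + C3*x^2 + 7*x^5/540 - 3*x^4/16 - 7*x^3/30


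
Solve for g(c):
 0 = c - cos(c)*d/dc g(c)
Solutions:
 g(c) = C1 + Integral(c/cos(c), c)


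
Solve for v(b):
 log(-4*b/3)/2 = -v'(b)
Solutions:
 v(b) = C1 - b*log(-b)/2 + b*(-log(2) + 1/2 + log(3)/2)


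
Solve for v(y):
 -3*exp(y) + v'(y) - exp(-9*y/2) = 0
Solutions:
 v(y) = C1 + 3*exp(y) - 2*exp(-9*y/2)/9


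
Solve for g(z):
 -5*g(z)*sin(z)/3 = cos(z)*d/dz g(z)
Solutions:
 g(z) = C1*cos(z)^(5/3)


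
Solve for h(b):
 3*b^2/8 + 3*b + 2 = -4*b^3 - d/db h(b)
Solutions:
 h(b) = C1 - b^4 - b^3/8 - 3*b^2/2 - 2*b


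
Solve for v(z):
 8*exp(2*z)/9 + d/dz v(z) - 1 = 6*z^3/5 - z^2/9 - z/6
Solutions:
 v(z) = C1 + 3*z^4/10 - z^3/27 - z^2/12 + z - 4*exp(2*z)/9


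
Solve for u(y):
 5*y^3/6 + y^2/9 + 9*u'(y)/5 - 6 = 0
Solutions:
 u(y) = C1 - 25*y^4/216 - 5*y^3/243 + 10*y/3


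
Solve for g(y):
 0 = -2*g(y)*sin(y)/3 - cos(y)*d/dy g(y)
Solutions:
 g(y) = C1*cos(y)^(2/3)


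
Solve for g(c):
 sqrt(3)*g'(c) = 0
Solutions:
 g(c) = C1


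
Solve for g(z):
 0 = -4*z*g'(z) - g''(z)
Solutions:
 g(z) = C1 + C2*erf(sqrt(2)*z)


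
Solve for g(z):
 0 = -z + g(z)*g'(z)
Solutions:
 g(z) = -sqrt(C1 + z^2)
 g(z) = sqrt(C1 + z^2)


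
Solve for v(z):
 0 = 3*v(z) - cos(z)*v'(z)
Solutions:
 v(z) = C1*(sin(z) + 1)^(3/2)/(sin(z) - 1)^(3/2)


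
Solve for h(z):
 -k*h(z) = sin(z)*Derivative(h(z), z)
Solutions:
 h(z) = C1*exp(k*(-log(cos(z) - 1) + log(cos(z) + 1))/2)


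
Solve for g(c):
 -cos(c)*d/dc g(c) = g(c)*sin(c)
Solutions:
 g(c) = C1*cos(c)


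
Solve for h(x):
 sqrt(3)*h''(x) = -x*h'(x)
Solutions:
 h(x) = C1 + C2*erf(sqrt(2)*3^(3/4)*x/6)


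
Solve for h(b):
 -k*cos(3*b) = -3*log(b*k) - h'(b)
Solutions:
 h(b) = C1 - 3*b*log(b*k) + 3*b + k*sin(3*b)/3


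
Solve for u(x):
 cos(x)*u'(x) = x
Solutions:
 u(x) = C1 + Integral(x/cos(x), x)


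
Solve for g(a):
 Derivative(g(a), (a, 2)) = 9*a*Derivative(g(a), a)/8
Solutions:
 g(a) = C1 + C2*erfi(3*a/4)


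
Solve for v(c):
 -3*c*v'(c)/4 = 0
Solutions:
 v(c) = C1


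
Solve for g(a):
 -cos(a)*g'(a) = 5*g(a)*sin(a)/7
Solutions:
 g(a) = C1*cos(a)^(5/7)


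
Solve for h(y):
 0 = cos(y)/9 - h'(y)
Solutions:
 h(y) = C1 + sin(y)/9


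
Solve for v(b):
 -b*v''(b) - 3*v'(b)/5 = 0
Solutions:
 v(b) = C1 + C2*b^(2/5)


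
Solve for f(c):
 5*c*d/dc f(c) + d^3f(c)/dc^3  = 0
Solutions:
 f(c) = C1 + Integral(C2*airyai(-5^(1/3)*c) + C3*airybi(-5^(1/3)*c), c)


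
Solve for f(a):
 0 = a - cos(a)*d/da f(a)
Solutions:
 f(a) = C1 + Integral(a/cos(a), a)


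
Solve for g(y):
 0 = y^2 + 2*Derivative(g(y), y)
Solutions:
 g(y) = C1 - y^3/6


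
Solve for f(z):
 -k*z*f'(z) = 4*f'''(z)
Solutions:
 f(z) = C1 + Integral(C2*airyai(2^(1/3)*z*(-k)^(1/3)/2) + C3*airybi(2^(1/3)*z*(-k)^(1/3)/2), z)


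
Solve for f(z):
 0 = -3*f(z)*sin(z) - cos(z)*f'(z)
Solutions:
 f(z) = C1*cos(z)^3


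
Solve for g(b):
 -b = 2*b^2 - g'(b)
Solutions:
 g(b) = C1 + 2*b^3/3 + b^2/2


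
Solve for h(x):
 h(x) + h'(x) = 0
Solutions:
 h(x) = C1*exp(-x)


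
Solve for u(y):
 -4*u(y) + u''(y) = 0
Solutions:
 u(y) = C1*exp(-2*y) + C2*exp(2*y)


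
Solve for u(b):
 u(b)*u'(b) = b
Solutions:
 u(b) = -sqrt(C1 + b^2)
 u(b) = sqrt(C1 + b^2)


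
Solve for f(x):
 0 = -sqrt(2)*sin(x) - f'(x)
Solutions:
 f(x) = C1 + sqrt(2)*cos(x)


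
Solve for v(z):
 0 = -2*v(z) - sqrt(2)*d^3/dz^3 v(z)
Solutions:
 v(z) = C3*exp(-2^(1/6)*z) + (C1*sin(2^(1/6)*sqrt(3)*z/2) + C2*cos(2^(1/6)*sqrt(3)*z/2))*exp(2^(1/6)*z/2)


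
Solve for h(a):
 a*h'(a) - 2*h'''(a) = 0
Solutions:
 h(a) = C1 + Integral(C2*airyai(2^(2/3)*a/2) + C3*airybi(2^(2/3)*a/2), a)
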